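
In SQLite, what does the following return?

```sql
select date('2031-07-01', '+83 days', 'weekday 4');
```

2031-09-25

Applying '+83 days' to 2031-07-01: counting 83 days forward gives 2031-09-22.
`weekday 4` advances to the next Thursday; 2031-09-22 is a Monday, so it moves forward to 2031-09-25.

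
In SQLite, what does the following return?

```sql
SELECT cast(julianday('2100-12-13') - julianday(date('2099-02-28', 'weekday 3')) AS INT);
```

`weekday 3` advances to the next Wednesday; 2099-02-28 is a Saturday, so it moves forward to 2099-03-04.
27 days remain in March 2099 after the 4th (31 − 4).
Full months from April 2099 through November 2100 contribute their day counts.
Then 13 days into December 2100.
Total: 27 + 30 + 31 + 30 + 31 + 31 + 30 + 31 + 30 + 31 + 31 + 28 + 31 + 30 + 31 + 30 + 31 + 31 + 30 + 31 + 30 + 13 = 649.

649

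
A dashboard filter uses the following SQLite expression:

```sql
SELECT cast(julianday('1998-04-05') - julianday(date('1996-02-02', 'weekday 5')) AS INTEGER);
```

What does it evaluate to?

793

`weekday 5` advances to the next Friday; 1996-02-02 is already a Friday, so it stays at 1996-02-02.
27 days remain in February 1996 after the 2nd (29 − 2).
Full months from March 1996 through March 1998 contribute their day counts.
Then 5 days into April 1998.
Total: 27 + 31 + 30 + 31 + 30 + 31 + 31 + 30 + 31 + 30 + 31 + 31 + 28 + 31 + 30 + 31 + 30 + 31 + 31 + 30 + 31 + 30 + 31 + 31 + 28 + 31 + 5 = 793.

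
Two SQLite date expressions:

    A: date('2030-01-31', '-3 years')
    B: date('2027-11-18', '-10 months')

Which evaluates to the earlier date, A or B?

B

A = 2027-01-31.
B = 2027-01-18.
B is earlier.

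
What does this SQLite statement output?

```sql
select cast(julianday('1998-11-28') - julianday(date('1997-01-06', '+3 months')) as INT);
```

601

Adding +3 months to 1997-01-06 gives 1997-04-06.
24 days remain in April 1997 after the 6th (30 − 6).
Full months from May 1997 through October 1998 contribute their day counts.
Then 28 days into November 1998.
Total: 24 + 31 + 30 + 31 + 31 + 30 + 31 + 30 + 31 + 31 + 28 + 31 + 30 + 31 + 30 + 31 + 31 + 30 + 31 + 28 = 601.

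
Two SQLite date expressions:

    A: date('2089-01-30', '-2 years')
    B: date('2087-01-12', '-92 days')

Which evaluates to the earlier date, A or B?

B

A = 2087-01-30.
B = 2086-10-12.
B is earlier.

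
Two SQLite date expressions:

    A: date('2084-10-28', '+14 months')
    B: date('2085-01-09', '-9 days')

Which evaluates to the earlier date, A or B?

B

A = 2085-12-28.
B = 2084-12-31.
B is earlier.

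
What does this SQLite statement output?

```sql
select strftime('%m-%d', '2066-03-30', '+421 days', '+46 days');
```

07-10

First apply '+421 days', '+46 days': 2066-03-30 → 2067-07-10.
`%m-%d` extracts the month-day: 07-10.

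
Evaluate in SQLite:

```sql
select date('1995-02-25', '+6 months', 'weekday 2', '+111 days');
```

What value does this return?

1995-12-18

Adding +6 months to 1995-02-25 gives 1995-08-25.
`weekday 2` advances to the next Tuesday; 1995-08-25 is a Friday, so it moves forward to 1995-08-29.
Applying '+111 days' to 1995-08-29: counting 111 days forward gives 1995-12-18.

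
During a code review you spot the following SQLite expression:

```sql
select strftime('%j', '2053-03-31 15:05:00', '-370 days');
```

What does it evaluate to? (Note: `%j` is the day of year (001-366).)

086

First apply '-370 days': 2053-03-31 15:05:00 → 2052-03-26 15:05:00.
Day-of-year for 2052-03-26: days since 2052-01-01 inclusive = 86, zero-padded to 086.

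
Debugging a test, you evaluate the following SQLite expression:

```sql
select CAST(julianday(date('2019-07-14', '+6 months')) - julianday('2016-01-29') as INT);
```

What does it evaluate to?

1446

Adding +6 months to 2019-07-14 gives 2020-01-14.
2 days remain in January 2016 after the 29th (31 − 29).
Full months from February 2016 through December 2019 contribute their day counts.
Then 14 days into January 2020.
Total: 2 + 29 + 31 + 30 + 31 + 30 + 31 + 31 + 30 + 31 + 30 + 31 + 31 + 28 + 31 + 30 + 31 + 30 + 31 + 31 + 30 + 31 + 30 + 31 + 31 + 28 + 31 + 30 + 31 + 30 + 31 + 31 + 30 + 31 + 30 + 31 + 31 + 28 + 31 + 30 + 31 + 30 + 31 + 31 + 30 + 31 + 30 + 31 + 14 = 1446.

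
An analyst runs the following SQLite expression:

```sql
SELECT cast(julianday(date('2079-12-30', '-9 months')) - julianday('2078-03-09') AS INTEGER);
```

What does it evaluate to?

386

Adding -9 months to 2079-12-30 gives 2079-03-30.
22 days remain in March 2078 after the 9th (31 − 9).
Full months from April 2078 through February 2079 contribute their day counts.
Then 30 days into March 2079.
Total: 22 + 30 + 31 + 30 + 31 + 31 + 30 + 31 + 30 + 31 + 31 + 28 + 30 = 386.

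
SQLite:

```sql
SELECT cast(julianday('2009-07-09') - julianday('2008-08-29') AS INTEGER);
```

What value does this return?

2 days remain in August 2008 after the 29th (31 − 29).
Full months from September 2008 through June 2009 contribute their day counts.
Then 9 days into July 2009.
Total: 2 + 30 + 31 + 30 + 31 + 31 + 28 + 31 + 30 + 31 + 30 + 9 = 314.

314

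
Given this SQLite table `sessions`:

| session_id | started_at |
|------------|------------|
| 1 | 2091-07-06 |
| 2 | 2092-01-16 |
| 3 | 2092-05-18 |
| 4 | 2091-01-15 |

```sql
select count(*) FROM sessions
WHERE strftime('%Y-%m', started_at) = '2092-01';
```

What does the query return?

Rows with year-month 2092-01: 2092-01-16 → 1.

1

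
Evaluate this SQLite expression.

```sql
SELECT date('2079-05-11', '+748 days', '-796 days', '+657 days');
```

Applying '+748 days' to 2079-05-11: counting 748 days forward gives 2081-05-28.
Applying '-796 days' to 2081-05-28: counting 796 days back gives 2079-03-24.
Applying '+657 days' to 2079-03-24: counting 657 days forward gives 2081-01-09.

2081-01-09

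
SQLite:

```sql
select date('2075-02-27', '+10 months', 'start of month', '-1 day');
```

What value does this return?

Adding +10 months to 2075-02-27 gives 2075-12-27.
`start of month` rewinds 2075-12-27 to 2075-12-01.
Going back 1 day from 2075-12-01 reaches 2075-11-30 (last day of November, 30 days).

2075-11-30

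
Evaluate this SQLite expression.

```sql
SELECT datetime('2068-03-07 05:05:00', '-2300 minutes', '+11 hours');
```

2068-03-06 01:45:00

2300 minutes = 38h 20m; -2300 minutes from 2068-03-07 05:05:00 is 2068-03-05 14:45:00 (crosses midnight).
+11 hours from 2068-03-05 14:45:00 is 2068-03-06 01:45:00 (crosses midnight).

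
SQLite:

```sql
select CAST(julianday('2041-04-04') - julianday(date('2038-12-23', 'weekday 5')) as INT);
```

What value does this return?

832

`weekday 5` advances to the next Friday; 2038-12-23 is a Thursday, so it moves forward to 2038-12-24.
7 days remain in December 2038 after the 24th (31 − 24).
Full months from January 2039 through March 2041 contribute their day counts.
Then 4 days into April 2041.
Total: 7 + 31 + 28 + 31 + 30 + 31 + 30 + 31 + 31 + 30 + 31 + 30 + 31 + 31 + 29 + 31 + 30 + 31 + 30 + 31 + 31 + 30 + 31 + 30 + 31 + 31 + 28 + 31 + 4 = 832.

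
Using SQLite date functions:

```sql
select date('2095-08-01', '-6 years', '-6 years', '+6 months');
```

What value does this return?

Adding -6 years to 2095-08-01 gives 2089-08-01.
Adding -6 years to 2089-08-01 gives 2083-08-01.
Adding +6 months to 2083-08-01 gives 2084-02-01.

2084-02-01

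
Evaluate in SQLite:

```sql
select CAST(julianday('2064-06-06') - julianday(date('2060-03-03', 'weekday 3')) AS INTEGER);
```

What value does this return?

`weekday 3` advances to the next Wednesday; 2060-03-03 is already a Wednesday, so it stays at 2060-03-03.
28 days remain in March 2060 after the 3rd (31 − 3).
Full months from April 2060 through May 2064 contribute their day counts.
Then 6 days into June 2064.
Total: 28 + 30 + 31 + 30 + 31 + 31 + 30 + 31 + 30 + 31 + 31 + 28 + 31 + 30 + 31 + 30 + 31 + 31 + 30 + 31 + 30 + 31 + 31 + 28 + 31 + 30 + 31 + 30 + 31 + 31 + 30 + 31 + 30 + 31 + 31 + 28 + 31 + 30 + 31 + 30 + 31 + 31 + 30 + 31 + 30 + 31 + 31 + 29 + 31 + 30 + 31 + 6 = 1556.

1556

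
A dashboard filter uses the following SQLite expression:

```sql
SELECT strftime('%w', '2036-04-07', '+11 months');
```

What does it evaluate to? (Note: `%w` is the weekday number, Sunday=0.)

6

First apply '+11 months': 2036-04-07 → 2037-03-07.
2037-03-07 is a Saturday; with Sunday=0 that is 6.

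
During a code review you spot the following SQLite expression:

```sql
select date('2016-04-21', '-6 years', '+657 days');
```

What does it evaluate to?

2012-02-07

Adding -6 years to 2016-04-21 gives 2010-04-21.
Applying '+657 days' to 2010-04-21: counting 657 days forward gives 2012-02-07.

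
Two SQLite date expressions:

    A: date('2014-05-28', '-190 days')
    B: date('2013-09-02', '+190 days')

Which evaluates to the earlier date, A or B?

A = 2013-11-19.
B = 2014-03-11.
A is earlier.

A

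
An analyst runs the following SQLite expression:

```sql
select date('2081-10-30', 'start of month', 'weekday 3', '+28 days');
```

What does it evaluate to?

2081-10-29

`start of month` rewinds 2081-10-30 to 2081-10-01.
`weekday 3` advances to the next Wednesday; 2081-10-01 is already a Wednesday, so it stays at 2081-10-01.
Advancing 28 more days within October lands on 2081-10-29.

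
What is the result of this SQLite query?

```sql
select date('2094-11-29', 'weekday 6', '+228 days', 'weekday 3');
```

2095-07-20

`weekday 6` advances to the next Saturday; 2094-11-29 is a Monday, so it moves forward to 2094-12-04.
Applying '+228 days' to 2094-12-04: counting 228 days forward gives 2095-07-20.
`weekday 3` advances to the next Wednesday; 2095-07-20 is already a Wednesday, so it stays at 2095-07-20.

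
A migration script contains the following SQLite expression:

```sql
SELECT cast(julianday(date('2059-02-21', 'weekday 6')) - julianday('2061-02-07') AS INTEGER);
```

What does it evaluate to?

-716

`weekday 6` advances to the next Saturday; 2059-02-21 is a Friday, so it moves forward to 2059-02-22.
6 days remain in February 2059 after the 22nd (28 − 22).
Full months from March 2059 through January 2061 contribute their day counts.
Then 7 days into February 2061.
Total: 6 + 31 + 30 + 31 + 30 + 31 + 31 + 30 + 31 + 30 + 31 + 31 + 29 + 31 + 30 + 31 + 30 + 31 + 31 + 30 + 31 + 30 + 31 + 31 + 7 = 716.
The subtraction is earlier − later, so the result is −716 → -716.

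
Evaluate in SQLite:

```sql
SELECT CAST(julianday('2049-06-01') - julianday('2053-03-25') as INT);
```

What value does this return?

29 days remain in June 2049 after the 1st (30 − 1).
Full months from July 2049 through February 2053 contribute their day counts.
Then 25 days into March 2053.
Total: 29 + 31 + 31 + 30 + 31 + 30 + 31 + 31 + 28 + 31 + 30 + 31 + 30 + 31 + 31 + 30 + 31 + 30 + 31 + 31 + 28 + 31 + 30 + 31 + 30 + 31 + 31 + 30 + 31 + 30 + 31 + 31 + 29 + 31 + 30 + 31 + 30 + 31 + 31 + 30 + 31 + 30 + 31 + 31 + 28 + 25 = 1393.
The subtraction is earlier − later, so the result is −1393 → -1393.

-1393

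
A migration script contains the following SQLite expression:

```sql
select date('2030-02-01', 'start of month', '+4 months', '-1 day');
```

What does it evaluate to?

`start of month` rewinds 2030-02-01 to 2030-02-01.
Adding +4 months to 2030-02-01 gives 2030-06-01.
Going back 1 day from 2030-06-01 reaches 2030-05-31 (last day of May, 31 days).

2030-05-31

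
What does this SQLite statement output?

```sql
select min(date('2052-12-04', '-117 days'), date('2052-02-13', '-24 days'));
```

date('2052-12-04', '-117 days') → 2052-08-09.
date('2052-02-13', '-24 days') → 2052-01-20.
Earlier of the two is 2052-01-20.

2052-01-20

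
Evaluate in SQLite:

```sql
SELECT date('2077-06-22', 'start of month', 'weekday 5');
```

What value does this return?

`start of month` rewinds 2077-06-22 to 2077-06-01.
`weekday 5` advances to the next Friday; 2077-06-01 is a Tuesday, so it moves forward to 2077-06-04.

2077-06-04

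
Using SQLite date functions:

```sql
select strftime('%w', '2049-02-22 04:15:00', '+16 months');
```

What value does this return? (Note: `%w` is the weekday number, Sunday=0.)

First apply '+16 months': 2049-02-22 04:15:00 → 2050-06-22 04:15:00.
2050-06-22 is a Wednesday; with Sunday=0 that is 3.

3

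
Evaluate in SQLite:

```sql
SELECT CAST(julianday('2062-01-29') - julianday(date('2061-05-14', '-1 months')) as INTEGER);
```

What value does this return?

Adding -1 month to 2061-05-14 gives 2061-04-14.
16 days remain in April 2061 after the 14th (30 − 14).
Full months from May 2061 through December 2061 contribute their day counts.
Then 29 days into January 2062.
Total: 16 + 31 + 30 + 31 + 31 + 30 + 31 + 30 + 31 + 29 = 290.

290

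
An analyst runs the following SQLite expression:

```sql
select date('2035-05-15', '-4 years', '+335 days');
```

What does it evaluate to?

2032-04-14

Adding -4 years to 2035-05-15 gives 2031-05-15.
Applying '+335 days' to 2031-05-15: counting 335 days forward gives 2032-04-14.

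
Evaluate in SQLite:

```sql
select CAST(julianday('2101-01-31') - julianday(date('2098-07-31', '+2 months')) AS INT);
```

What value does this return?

852

Adding +2 months to 2098-07-31 targets 2098-09-31. September 2098 has only 30 days, so SQLite normalizes the 1-day overflow forward to 2098-10-01.
30 days remain in October 2098 after the 1st (31 − 1).
Full months from November 2098 through December 2100 contribute their day counts.
Then 31 days into January 2101.
Total: 30 + 30 + 31 + 31 + 28 + 31 + 30 + 31 + 30 + 31 + 31 + 30 + 31 + 30 + 31 + 31 + 28 + 31 + 30 + 31 + 30 + 31 + 31 + 30 + 31 + 30 + 31 + 31 = 852.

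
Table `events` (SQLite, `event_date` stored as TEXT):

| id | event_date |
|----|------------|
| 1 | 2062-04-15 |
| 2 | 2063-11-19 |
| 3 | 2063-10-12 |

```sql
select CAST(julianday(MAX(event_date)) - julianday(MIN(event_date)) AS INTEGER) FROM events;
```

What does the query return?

MIN = 2062-04-15, MAX = 2063-11-19.
15 days remain in April 2062 after the 15th (30 − 15).
Full months from May 2062 through October 2063 contribute their day counts.
Then 19 days into November 2063.
Total: 15 + 31 + 30 + 31 + 31 + 30 + 31 + 30 + 31 + 31 + 28 + 31 + 30 + 31 + 30 + 31 + 31 + 30 + 31 + 19 = 583.

583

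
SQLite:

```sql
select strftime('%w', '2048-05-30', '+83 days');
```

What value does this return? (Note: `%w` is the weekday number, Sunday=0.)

First apply '+83 days': 2048-05-30 → 2048-08-21.
2048-08-21 is a Friday; with Sunday=0 that is 5.

5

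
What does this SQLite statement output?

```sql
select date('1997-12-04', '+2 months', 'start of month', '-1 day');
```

1998-01-31

Adding +2 months to 1997-12-04 gives 1998-02-04.
`start of month` rewinds 1998-02-04 to 1998-02-01.
Going back 1 day from 1998-02-01 reaches 1998-01-31 (last day of January, 31 days).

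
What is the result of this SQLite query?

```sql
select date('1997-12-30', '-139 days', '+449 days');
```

Applying '-139 days' to 1997-12-30: counting 139 days back gives 1997-08-13.
Applying '+449 days' to 1997-08-13: counting 449 days forward gives 1998-11-05.

1998-11-05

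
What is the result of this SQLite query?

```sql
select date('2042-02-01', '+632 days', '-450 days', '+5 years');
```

2047-08-02

Applying '+632 days' to 2042-02-01: counting 632 days forward gives 2043-10-26.
Applying '-450 days' to 2043-10-26: counting 450 days back gives 2042-08-02.
Adding +5 years to 2042-08-02 gives 2047-08-02.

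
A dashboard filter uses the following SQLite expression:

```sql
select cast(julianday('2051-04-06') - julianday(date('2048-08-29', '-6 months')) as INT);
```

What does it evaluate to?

1132

Adding -6 months to 2048-08-29 gives 2048-02-29.
0 days remain in February 2048 after the 29th (29 − 29).
Full months from March 2048 through March 2051 contribute their day counts.
Then 6 days into April 2051.
Total: 0 + 31 + 30 + 31 + 30 + 31 + 31 + 30 + 31 + 30 + 31 + 31 + 28 + 31 + 30 + 31 + 30 + 31 + 31 + 30 + 31 + 30 + 31 + 31 + 28 + 31 + 30 + 31 + 30 + 31 + 31 + 30 + 31 + 30 + 31 + 31 + 28 + 31 + 6 = 1132.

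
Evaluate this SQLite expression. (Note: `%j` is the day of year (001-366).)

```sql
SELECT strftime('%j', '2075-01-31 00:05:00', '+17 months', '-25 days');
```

158

First apply '+17 months', '-25 days': 2075-01-31 00:05:00 → 2076-06-06 00:05:00.
Day-of-year for 2076-06-06: days since 2076-01-01 inclusive = 158, zero-padded to 158.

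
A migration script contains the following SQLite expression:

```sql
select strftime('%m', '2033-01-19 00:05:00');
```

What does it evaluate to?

01

`%m` extracts the 2-digit month (01-12): 01.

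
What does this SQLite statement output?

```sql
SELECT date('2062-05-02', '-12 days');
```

Going back 2 days from 2062-05-02 reaches 2062-04-30 (last day of April, 30 days).
Going back 10 days within April lands on 2062-04-20.

2062-04-20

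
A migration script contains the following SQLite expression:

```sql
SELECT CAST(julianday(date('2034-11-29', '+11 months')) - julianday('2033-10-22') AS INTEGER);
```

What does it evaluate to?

Adding +11 months to 2034-11-29 gives 2035-10-29.
9 days remain in October 2033 after the 22nd (31 − 22).
Full months from November 2033 through September 2035 contribute their day counts.
Then 29 days into October 2035.
Total: 9 + 30 + 31 + 31 + 28 + 31 + 30 + 31 + 30 + 31 + 31 + 30 + 31 + 30 + 31 + 31 + 28 + 31 + 30 + 31 + 30 + 31 + 31 + 30 + 29 = 737.

737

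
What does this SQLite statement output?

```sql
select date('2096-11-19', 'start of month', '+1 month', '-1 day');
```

`start of month` rewinds 2096-11-19 to 2096-11-01.
Adding +1 month to 2096-11-01 gives 2096-12-01.
Going back 1 day from 2096-12-01 reaches 2096-11-30 (last day of November, 30 days).

2096-11-30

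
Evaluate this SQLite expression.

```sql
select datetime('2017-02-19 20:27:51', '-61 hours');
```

-61 hours from 2017-02-19 20:27:51 is 2017-02-17 07:27:51 (crosses midnight).

2017-02-17 07:27:51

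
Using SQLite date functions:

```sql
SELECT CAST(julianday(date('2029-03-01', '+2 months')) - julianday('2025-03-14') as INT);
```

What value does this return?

Adding +2 months to 2029-03-01 gives 2029-05-01.
17 days remain in March 2025 after the 14th (31 − 14).
Full months from April 2025 through April 2029 contribute their day counts.
Then 1 day into May 2029.
Total: 17 + 30 + 31 + 30 + 31 + 31 + 30 + 31 + 30 + 31 + 31 + 28 + 31 + 30 + 31 + 30 + 31 + 31 + 30 + 31 + 30 + 31 + 31 + 28 + 31 + 30 + 31 + 30 + 31 + 31 + 30 + 31 + 30 + 31 + 31 + 29 + 31 + 30 + 31 + 30 + 31 + 31 + 30 + 31 + 30 + 31 + 31 + 28 + 31 + 30 + 1 = 1509.

1509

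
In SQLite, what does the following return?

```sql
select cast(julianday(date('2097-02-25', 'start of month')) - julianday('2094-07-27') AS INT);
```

920

`start of month` rewinds 2097-02-25 to 2097-02-01.
4 days remain in July 2094 after the 27th (31 − 27).
Full months from August 2094 through January 2097 contribute their day counts.
Then 1 day into February 2097.
Total: 4 + 31 + 30 + 31 + 30 + 31 + 31 + 28 + 31 + 30 + 31 + 30 + 31 + 31 + 30 + 31 + 30 + 31 + 31 + 29 + 31 + 30 + 31 + 30 + 31 + 31 + 30 + 31 + 30 + 31 + 31 + 1 = 920.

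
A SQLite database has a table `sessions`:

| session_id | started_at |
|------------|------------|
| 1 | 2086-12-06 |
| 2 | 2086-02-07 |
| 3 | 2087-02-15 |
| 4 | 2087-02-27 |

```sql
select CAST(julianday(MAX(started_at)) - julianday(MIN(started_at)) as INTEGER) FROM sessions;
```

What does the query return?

MIN = 2086-02-07, MAX = 2087-02-27.
21 days remain in February 2086 after the 7th (28 − 7).
Full months from March 2086 through January 2087 contribute their day counts.
Then 27 days into February 2087.
Total: 21 + 31 + 30 + 31 + 30 + 31 + 31 + 30 + 31 + 30 + 31 + 31 + 27 = 385.

385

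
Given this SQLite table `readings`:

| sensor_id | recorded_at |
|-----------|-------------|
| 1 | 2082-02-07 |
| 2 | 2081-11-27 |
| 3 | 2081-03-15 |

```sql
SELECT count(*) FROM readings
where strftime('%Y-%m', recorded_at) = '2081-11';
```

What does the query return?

Rows with year-month 2081-11: 2081-11-27 → 1.

1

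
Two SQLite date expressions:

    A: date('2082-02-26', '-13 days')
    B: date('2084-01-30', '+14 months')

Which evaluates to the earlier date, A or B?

A = 2082-02-13.
B = 2085-03-30.
A is earlier.

A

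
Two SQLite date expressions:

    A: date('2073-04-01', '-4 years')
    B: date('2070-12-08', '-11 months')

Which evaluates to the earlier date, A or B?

A = 2069-04-01.
B = 2070-01-08.
A is earlier.

A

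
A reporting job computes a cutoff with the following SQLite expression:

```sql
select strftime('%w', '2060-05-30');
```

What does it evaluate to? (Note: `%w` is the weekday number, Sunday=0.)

0

2060-05-30 is a Sunday; with Sunday=0 that is 0.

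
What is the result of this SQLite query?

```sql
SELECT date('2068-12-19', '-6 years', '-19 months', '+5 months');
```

Adding -6 years to 2068-12-19 gives 2062-12-19.
Adding -19 months to 2062-12-19 gives 2061-05-19.
Adding +5 months to 2061-05-19 gives 2061-10-19.

2061-10-19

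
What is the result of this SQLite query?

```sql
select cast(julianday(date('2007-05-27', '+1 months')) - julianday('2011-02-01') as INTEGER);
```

-1315

Adding +1 month to 2007-05-27 gives 2007-06-27.
3 days remain in June 2007 after the 27th (30 − 27).
Full months from July 2007 through January 2011 contribute their day counts.
Then 1 day into February 2011.
Total: 3 + 31 + 31 + 30 + 31 + 30 + 31 + 31 + 29 + 31 + 30 + 31 + 30 + 31 + 31 + 30 + 31 + 30 + 31 + 31 + 28 + 31 + 30 + 31 + 30 + 31 + 31 + 30 + 31 + 30 + 31 + 31 + 28 + 31 + 30 + 31 + 30 + 31 + 31 + 30 + 31 + 30 + 31 + 31 + 1 = 1315.
The subtraction is earlier − later, so the result is −1315 → -1315.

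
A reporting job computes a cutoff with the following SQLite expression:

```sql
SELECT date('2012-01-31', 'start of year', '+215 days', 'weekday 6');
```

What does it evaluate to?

`start of year` rewinds 2012-01-31 to 2012-01-01.
Applying '+215 days' to 2012-01-01: counting 215 days forward gives 2012-08-03.
`weekday 6` advances to the next Saturday; 2012-08-03 is a Friday, so it moves forward to 2012-08-04.

2012-08-04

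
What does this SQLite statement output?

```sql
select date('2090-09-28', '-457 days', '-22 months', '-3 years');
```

2084-08-28

Applying '-457 days' to 2090-09-28: counting 457 days back gives 2089-06-28.
Adding -22 months to 2089-06-28 gives 2087-08-28.
Adding -3 years to 2087-08-28 gives 2084-08-28.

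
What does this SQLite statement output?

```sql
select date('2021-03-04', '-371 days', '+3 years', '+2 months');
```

Applying '-371 days' to 2021-03-04: counting 371 days back gives 2020-02-27.
Adding +3 years to 2020-02-27 gives 2023-02-27.
Adding +2 months to 2023-02-27 gives 2023-04-27.

2023-04-27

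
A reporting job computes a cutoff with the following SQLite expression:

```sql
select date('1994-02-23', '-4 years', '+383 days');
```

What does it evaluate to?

Adding -4 years to 1994-02-23 gives 1990-02-23.
Applying '+383 days' to 1990-02-23: counting 383 days forward gives 1991-03-13.

1991-03-13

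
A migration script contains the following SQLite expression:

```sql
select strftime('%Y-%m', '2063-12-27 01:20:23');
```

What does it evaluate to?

2063-12

`%Y-%m` extracts the year-month: 2063-12.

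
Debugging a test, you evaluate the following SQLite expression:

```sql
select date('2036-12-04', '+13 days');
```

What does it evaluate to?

Advancing 13 more days within December lands on 2036-12-17.

2036-12-17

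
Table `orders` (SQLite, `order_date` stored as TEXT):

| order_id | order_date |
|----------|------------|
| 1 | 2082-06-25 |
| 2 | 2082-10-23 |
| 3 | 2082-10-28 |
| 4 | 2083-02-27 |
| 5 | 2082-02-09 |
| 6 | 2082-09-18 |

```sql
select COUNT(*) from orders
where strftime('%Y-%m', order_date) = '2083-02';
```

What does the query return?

1

Rows with year-month 2083-02: 2083-02-27 → 1.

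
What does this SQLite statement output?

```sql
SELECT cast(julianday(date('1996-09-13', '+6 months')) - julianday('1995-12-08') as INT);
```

Adding +6 months to 1996-09-13 gives 1997-03-13.
23 days remain in December 1995 after the 8th (31 − 8).
Full months from January 1996 through February 1997 contribute their day counts.
Then 13 days into March 1997.
Total: 23 + 31 + 29 + 31 + 30 + 31 + 30 + 31 + 31 + 30 + 31 + 30 + 31 + 31 + 28 + 13 = 461.

461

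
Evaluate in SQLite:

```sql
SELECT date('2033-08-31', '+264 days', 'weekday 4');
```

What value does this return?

2034-05-25

Applying '+264 days' to 2033-08-31: counting 264 days forward gives 2034-05-22.
`weekday 4` advances to the next Thursday; 2034-05-22 is a Monday, so it moves forward to 2034-05-25.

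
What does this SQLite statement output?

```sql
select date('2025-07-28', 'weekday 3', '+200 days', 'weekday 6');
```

2026-02-21

`weekday 3` advances to the next Wednesday; 2025-07-28 is a Monday, so it moves forward to 2025-07-30.
Applying '+200 days' to 2025-07-30: counting 200 days forward gives 2026-02-15.
`weekday 6` advances to the next Saturday; 2026-02-15 is a Sunday, so it moves forward to 2026-02-21.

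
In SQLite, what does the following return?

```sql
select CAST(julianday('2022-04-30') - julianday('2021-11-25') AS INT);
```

5 days remain in November 2021 after the 25th (30 − 25).
December 2021: 31 days.
January 2022: 31 days.
February 2022: 28 days.
March 2022: 31 days.
Then 30 days into April 2022.
Total: 5 + 31 + 31 + 28 + 31 + 30 = 156.

156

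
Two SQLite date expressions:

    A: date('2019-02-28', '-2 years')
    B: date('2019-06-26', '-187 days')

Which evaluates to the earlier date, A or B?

A

A = 2017-02-28.
B = 2018-12-21.
A is earlier.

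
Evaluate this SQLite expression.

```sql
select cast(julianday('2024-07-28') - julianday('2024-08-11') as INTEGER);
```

-14

3 days remain in July 2024 after the 28th (31 − 28).
Then 11 days into August 2024.
Total: 3 + 11 = 14.
The subtraction is earlier − later, so the result is −14 → -14.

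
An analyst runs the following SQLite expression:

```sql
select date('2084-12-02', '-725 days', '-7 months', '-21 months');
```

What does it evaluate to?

Applying '-725 days' to 2084-12-02: counting 725 days back gives 2082-12-08.
Adding -7 months to 2082-12-08 gives 2082-05-08.
Adding -21 months to 2082-05-08 gives 2080-08-08.

2080-08-08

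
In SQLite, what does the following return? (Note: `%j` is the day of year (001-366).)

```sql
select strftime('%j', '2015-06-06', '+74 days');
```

First apply '+74 days': 2015-06-06 → 2015-08-19.
Day-of-year for 2015-08-19: days since 2015-01-01 inclusive = 231, zero-padded to 231.

231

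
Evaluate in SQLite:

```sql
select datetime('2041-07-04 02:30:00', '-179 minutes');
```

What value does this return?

179 minutes = 2h 59m; -179 minutes from 2041-07-04 02:30:00 is 2041-07-03 23:31:00 (crosses midnight).

2041-07-03 23:31:00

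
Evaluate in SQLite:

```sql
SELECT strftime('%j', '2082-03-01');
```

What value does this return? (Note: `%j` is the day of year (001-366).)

Day-of-year for 2082-03-01: days since 2082-01-01 inclusive = 60, zero-padded to 060.

060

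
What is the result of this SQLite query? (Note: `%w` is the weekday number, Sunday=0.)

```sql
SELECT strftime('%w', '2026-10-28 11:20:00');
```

2026-10-28 is a Wednesday; with Sunday=0 that is 3.

3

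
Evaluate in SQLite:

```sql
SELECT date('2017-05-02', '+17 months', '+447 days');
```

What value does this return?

Adding +17 months to 2017-05-02 gives 2018-10-02.
Applying '+447 days' to 2018-10-02: counting 447 days forward gives 2019-12-23.

2019-12-23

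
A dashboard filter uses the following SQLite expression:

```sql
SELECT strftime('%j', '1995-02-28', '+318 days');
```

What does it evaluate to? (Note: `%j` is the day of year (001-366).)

First apply '+318 days': 1995-02-28 → 1996-01-12.
Day-of-year for 1996-01-12: days since 1996-01-01 inclusive = 12, zero-padded to 012.

012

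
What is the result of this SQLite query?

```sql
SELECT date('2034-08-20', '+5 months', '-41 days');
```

2034-12-10

Adding +5 months to 2034-08-20 gives 2035-01-20.
Applying '-41 days' to 2035-01-20: counting 41 days back gives 2034-12-10.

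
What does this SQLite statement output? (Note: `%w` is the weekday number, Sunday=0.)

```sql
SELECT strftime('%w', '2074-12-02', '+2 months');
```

First apply '+2 months': 2074-12-02 → 2075-02-02.
2075-02-02 is a Saturday; with Sunday=0 that is 6.

6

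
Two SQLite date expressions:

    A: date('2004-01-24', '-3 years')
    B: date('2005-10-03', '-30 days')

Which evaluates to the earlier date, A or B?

A = 2001-01-24.
B = 2005-09-03.
A is earlier.

A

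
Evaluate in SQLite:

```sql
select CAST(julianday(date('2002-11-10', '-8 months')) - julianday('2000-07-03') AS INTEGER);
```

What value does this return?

Adding -8 months to 2002-11-10 gives 2002-03-10.
28 days remain in July 2000 after the 3rd (31 − 3).
Full months from August 2000 through February 2002 contribute their day counts.
Then 10 days into March 2002.
Total: 28 + 31 + 30 + 31 + 30 + 31 + 31 + 28 + 31 + 30 + 31 + 30 + 31 + 31 + 30 + 31 + 30 + 31 + 31 + 28 + 10 = 615.

615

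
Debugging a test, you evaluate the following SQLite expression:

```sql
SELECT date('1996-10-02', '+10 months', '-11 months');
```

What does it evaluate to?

Adding +10 months to 1996-10-02 gives 1997-08-02.
Adding -11 months to 1997-08-02 gives 1996-09-02.

1996-09-02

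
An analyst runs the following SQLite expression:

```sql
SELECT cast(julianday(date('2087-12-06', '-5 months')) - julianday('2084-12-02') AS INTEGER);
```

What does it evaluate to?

946

Adding -5 months to 2087-12-06 gives 2087-07-06.
29 days remain in December 2084 after the 2nd (31 − 2).
Full months from January 2085 through June 2087 contribute their day counts.
Then 6 days into July 2087.
Total: 29 + 31 + 28 + 31 + 30 + 31 + 30 + 31 + 31 + 30 + 31 + 30 + 31 + 31 + 28 + 31 + 30 + 31 + 30 + 31 + 31 + 30 + 31 + 30 + 31 + 31 + 28 + 31 + 30 + 31 + 30 + 6 = 946.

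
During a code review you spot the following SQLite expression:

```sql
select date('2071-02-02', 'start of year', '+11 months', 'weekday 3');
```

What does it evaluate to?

2071-12-02

`start of year` rewinds 2071-02-02 to 2071-01-01.
Adding +11 months to 2071-01-01 gives 2071-12-01.
`weekday 3` advances to the next Wednesday; 2071-12-01 is a Tuesday, so it moves forward to 2071-12-02.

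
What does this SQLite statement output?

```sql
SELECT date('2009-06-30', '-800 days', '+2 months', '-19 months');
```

Applying '-800 days' to 2009-06-30: counting 800 days back gives 2007-04-22.
Adding +2 months to 2007-04-22 gives 2007-06-22.
Adding -19 months to 2007-06-22 gives 2005-11-22.

2005-11-22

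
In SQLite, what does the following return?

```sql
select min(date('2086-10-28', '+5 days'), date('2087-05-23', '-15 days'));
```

2086-11-02

date('2086-10-28', '+5 days') → 2086-11-02.
date('2087-05-23', '-15 days') → 2087-05-08.
Earlier of the two is 2086-11-02.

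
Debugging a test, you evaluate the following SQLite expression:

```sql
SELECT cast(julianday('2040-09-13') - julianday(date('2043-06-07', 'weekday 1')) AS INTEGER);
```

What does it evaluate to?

`weekday 1` advances to the next Monday; 2043-06-07 is a Sunday, so it moves forward to 2043-06-08.
17 days remain in September 2040 after the 13th (30 − 13).
Full months from October 2040 through May 2043 contribute their day counts.
Then 8 days into June 2043.
Total: 17 + 31 + 30 + 31 + 31 + 28 + 31 + 30 + 31 + 30 + 31 + 31 + 30 + 31 + 30 + 31 + 31 + 28 + 31 + 30 + 31 + 30 + 31 + 31 + 30 + 31 + 30 + 31 + 31 + 28 + 31 + 30 + 31 + 8 = 998.
The subtraction is earlier − later, so the result is −998 → -998.

-998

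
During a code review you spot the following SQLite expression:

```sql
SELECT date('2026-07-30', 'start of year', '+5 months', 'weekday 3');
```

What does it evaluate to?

`start of year` rewinds 2026-07-30 to 2026-01-01.
Adding +5 months to 2026-01-01 gives 2026-06-01.
`weekday 3` advances to the next Wednesday; 2026-06-01 is a Monday, so it moves forward to 2026-06-03.

2026-06-03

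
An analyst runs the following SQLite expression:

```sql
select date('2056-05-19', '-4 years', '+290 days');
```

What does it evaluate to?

Adding -4 years to 2056-05-19 gives 2052-05-19.
Applying '+290 days' to 2052-05-19: counting 290 days forward gives 2053-03-05.

2053-03-05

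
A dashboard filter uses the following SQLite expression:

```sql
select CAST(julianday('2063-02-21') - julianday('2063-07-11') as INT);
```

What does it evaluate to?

7 days remain in February 2063 after the 21st (28 − 21).
March 2063: 31 days.
April 2063: 30 days.
May 2063: 31 days.
June 2063: 30 days.
Then 11 days into July 2063.
Total: 7 + 31 + 30 + 31 + 30 + 11 = 140.
The subtraction is earlier − later, so the result is −140 → -140.

-140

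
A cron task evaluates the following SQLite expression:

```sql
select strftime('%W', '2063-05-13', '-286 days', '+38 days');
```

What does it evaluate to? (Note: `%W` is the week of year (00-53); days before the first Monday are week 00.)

First apply '-286 days', '+38 days': 2063-05-13 → 2062-09-07.
2062-09-07 is a Thursday. SQLite's %W counts Mondays since the year started; the result is 36.

36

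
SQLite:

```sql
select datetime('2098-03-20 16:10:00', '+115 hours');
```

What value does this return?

2098-03-25 11:10:00

+115 hours from 2098-03-20 16:10:00 is 2098-03-25 11:10:00 (crosses midnight).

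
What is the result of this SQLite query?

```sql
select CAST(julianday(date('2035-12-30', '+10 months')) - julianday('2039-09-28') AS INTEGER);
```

Adding +10 months to 2035-12-30 gives 2036-10-30.
1 day remains in October 2036 after the 30th (31 − 30).
Full months from November 2036 through August 2039 contribute their day counts.
Then 28 days into September 2039.
Total: 1 + 30 + 31 + 31 + 28 + 31 + 30 + 31 + 30 + 31 + 31 + 30 + 31 + 30 + 31 + 31 + 28 + 31 + 30 + 31 + 30 + 31 + 31 + 30 + 31 + 30 + 31 + 31 + 28 + 31 + 30 + 31 + 30 + 31 + 31 + 28 = 1063.
The subtraction is earlier − later, so the result is −1063 → -1063.

-1063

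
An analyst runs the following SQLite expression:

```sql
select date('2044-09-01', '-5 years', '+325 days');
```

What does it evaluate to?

Adding -5 years to 2044-09-01 gives 2039-09-01.
Applying '+325 days' to 2039-09-01: counting 325 days forward gives 2040-07-22.

2040-07-22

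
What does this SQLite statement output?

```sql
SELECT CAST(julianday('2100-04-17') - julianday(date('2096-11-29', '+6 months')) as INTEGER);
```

1053

Adding +6 months to 2096-11-29 gives 2097-05-29.
2 days remain in May 2097 after the 29th (31 − 29).
Full months from June 2097 through March 2100 contribute their day counts.
Then 17 days into April 2100.
Total: 2 + 30 + 31 + 31 + 30 + 31 + 30 + 31 + 31 + 28 + 31 + 30 + 31 + 30 + 31 + 31 + 30 + 31 + 30 + 31 + 31 + 28 + 31 + 30 + 31 + 30 + 31 + 31 + 30 + 31 + 30 + 31 + 31 + 28 + 31 + 17 = 1053.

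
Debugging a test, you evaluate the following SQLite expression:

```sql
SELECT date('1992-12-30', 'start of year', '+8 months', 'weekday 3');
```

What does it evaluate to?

`start of year` rewinds 1992-12-30 to 1992-01-01.
Adding +8 months to 1992-01-01 gives 1992-09-01.
`weekday 3` advances to the next Wednesday; 1992-09-01 is a Tuesday, so it moves forward to 1992-09-02.

1992-09-02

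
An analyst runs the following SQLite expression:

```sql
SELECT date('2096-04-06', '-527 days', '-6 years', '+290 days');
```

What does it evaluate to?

2089-08-13

Applying '-527 days' to 2096-04-06: counting 527 days back gives 2094-10-27.
Adding -6 years to 2094-10-27 gives 2088-10-27.
Applying '+290 days' to 2088-10-27: counting 290 days forward gives 2089-08-13.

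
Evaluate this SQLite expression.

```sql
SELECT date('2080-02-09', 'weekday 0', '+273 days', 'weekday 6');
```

2080-11-16

`weekday 0` advances to the next Sunday; 2080-02-09 is a Friday, so it moves forward to 2080-02-11.
Applying '+273 days' to 2080-02-11: counting 273 days forward gives 2080-11-10.
`weekday 6` advances to the next Saturday; 2080-11-10 is a Sunday, so it moves forward to 2080-11-16.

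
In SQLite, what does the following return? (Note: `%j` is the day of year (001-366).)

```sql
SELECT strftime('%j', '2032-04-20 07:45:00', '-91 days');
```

First apply '-91 days': 2032-04-20 07:45:00 → 2032-01-20 07:45:00.
Day-of-year for 2032-01-20: days since 2032-01-01 inclusive = 20, zero-padded to 020.

020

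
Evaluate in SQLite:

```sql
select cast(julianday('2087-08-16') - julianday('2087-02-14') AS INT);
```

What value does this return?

183

14 days remain in February 2087 after the 14th (28 − 14).
March 2087: 31 days.
April 2087: 30 days.
May 2087: 31 days.
June 2087: 30 days.
July 2087: 31 days.
Then 16 days into August 2087.
Total: 14 + 31 + 30 + 31 + 30 + 31 + 16 = 183.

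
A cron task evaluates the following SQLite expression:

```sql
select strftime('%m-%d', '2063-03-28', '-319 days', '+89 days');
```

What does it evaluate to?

First apply '-319 days', '+89 days': 2063-03-28 → 2062-08-10.
`%m-%d` extracts the month-day: 08-10.

08-10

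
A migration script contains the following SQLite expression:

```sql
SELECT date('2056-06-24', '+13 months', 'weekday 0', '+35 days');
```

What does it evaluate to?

Adding +13 months to 2056-06-24 gives 2057-07-24.
`weekday 0` advances to the next Sunday; 2057-07-24 is a Tuesday, so it moves forward to 2057-07-29.
July 2057 has 31 days; 2 remain after the 29th, so 3 days reach 2057-08-01.
August 2057 has 31 days; 30 remain after the 1st, so 31 days reach 2057-09-01.
Advancing 1 more day within September lands on 2057-09-02.

2057-09-02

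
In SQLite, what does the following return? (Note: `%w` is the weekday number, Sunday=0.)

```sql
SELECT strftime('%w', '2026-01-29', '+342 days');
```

3

First apply '+342 days': 2026-01-29 → 2027-01-06.
2027-01-06 is a Wednesday; with Sunday=0 that is 3.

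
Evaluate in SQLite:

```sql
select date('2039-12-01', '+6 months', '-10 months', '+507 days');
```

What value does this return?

2040-12-20

Adding +6 months to 2039-12-01 gives 2040-06-01.
Adding -10 months to 2040-06-01 gives 2039-08-01.
Applying '+507 days' to 2039-08-01: counting 507 days forward gives 2040-12-20.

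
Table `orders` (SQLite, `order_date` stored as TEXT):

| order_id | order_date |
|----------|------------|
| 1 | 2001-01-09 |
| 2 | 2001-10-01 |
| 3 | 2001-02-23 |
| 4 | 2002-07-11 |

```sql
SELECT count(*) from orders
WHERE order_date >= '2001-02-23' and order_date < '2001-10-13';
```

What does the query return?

2

Rows in [2001-02-23, 2001-10-13): 2001-10-01, 2001-02-23 → 2 rows.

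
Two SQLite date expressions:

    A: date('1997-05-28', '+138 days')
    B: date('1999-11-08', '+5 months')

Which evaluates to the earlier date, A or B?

A = 1997-10-13.
B = 2000-04-08.
A is earlier.

A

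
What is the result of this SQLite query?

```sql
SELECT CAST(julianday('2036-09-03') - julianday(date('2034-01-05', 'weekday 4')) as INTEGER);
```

972

`weekday 4` advances to the next Thursday; 2034-01-05 is already a Thursday, so it stays at 2034-01-05.
26 days remain in January 2034 after the 5th (31 − 5).
Full months from February 2034 through August 2036 contribute their day counts.
Then 3 days into September 2036.
Total: 26 + 28 + 31 + 30 + 31 + 30 + 31 + 31 + 30 + 31 + 30 + 31 + 31 + 28 + 31 + 30 + 31 + 30 + 31 + 31 + 30 + 31 + 30 + 31 + 31 + 29 + 31 + 30 + 31 + 30 + 31 + 31 + 3 = 972.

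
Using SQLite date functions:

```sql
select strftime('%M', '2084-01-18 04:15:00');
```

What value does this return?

15

`%M` extracts the 2-digit minute: 15.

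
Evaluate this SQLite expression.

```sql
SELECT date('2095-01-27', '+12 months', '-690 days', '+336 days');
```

Adding +12 months to 2095-01-27 gives 2096-01-27.
Applying '-690 days' to 2096-01-27: counting 690 days back gives 2094-03-08.
Applying '+336 days' to 2094-03-08: counting 336 days forward gives 2095-02-07.

2095-02-07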